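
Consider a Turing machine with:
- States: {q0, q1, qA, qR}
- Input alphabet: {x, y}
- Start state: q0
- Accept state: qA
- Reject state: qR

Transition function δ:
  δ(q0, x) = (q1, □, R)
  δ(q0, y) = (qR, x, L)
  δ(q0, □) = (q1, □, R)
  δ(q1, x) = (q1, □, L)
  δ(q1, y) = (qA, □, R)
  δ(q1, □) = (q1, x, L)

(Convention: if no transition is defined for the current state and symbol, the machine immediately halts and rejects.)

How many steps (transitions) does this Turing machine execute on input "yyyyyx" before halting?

Execution trace:
Initial: [q0]yyyyyx
Step 1: δ(q0, y) = (qR, x, L) → [qR]□xyyyyx

The machine reaches the reject state qR and halts.

The machine executed 1 step before halting.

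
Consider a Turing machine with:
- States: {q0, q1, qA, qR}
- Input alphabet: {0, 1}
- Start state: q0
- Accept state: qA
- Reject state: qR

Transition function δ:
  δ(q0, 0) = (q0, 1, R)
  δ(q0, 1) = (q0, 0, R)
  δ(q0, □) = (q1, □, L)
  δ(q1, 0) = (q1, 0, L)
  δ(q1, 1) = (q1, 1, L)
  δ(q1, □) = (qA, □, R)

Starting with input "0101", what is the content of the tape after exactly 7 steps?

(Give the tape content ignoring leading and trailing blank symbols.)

Execution trace:
Initial: [q0]0101
Step 1: δ(q0, 0) = (q0, 1, R) → 1[q0]101
Step 2: δ(q0, 1) = (q0, 0, R) → 10[q0]01
Step 3: δ(q0, 0) = (q0, 1, R) → 101[q0]1
Step 4: δ(q0, 1) = (q0, 0, R) → 1010[q0]□
Step 5: δ(q0, □) = (q1, □, L) → 101[q1]0□
Step 6: δ(q1, 0) = (q1, 0, L) → 10[q1]10□
Step 7: δ(q1, 1) = (q1, 1, L) → 1[q1]010□

After 7 steps, the tape (ignoring leading/trailing blanks) is: 1010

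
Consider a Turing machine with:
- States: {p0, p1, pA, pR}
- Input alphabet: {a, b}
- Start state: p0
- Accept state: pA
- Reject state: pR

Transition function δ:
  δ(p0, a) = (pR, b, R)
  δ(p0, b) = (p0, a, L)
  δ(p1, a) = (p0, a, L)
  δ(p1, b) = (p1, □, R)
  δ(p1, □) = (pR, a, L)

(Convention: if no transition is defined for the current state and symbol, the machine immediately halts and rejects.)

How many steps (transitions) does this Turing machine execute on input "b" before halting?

Execution trace:
Initial: [p0]b
Step 1: δ(p0, b) = (p0, a, L) → [p0]□a

No transition is defined for δ(p0, □). By convention the machine halts and rejects.

The machine executed 1 step before halting.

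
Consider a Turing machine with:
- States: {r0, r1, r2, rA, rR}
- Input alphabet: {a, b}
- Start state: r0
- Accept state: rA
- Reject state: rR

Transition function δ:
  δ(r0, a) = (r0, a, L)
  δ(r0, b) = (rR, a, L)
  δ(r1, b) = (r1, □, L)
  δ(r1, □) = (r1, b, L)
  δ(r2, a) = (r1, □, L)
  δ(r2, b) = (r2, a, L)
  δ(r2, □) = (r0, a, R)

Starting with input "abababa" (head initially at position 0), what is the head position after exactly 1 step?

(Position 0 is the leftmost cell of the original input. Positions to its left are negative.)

Execution trace (head position shown):
Step 0: [r0]abababa  (head at position 0)
Step 1: move left → [r0]□abababa  (head at position -1)

After 1 step, the head is at position -1.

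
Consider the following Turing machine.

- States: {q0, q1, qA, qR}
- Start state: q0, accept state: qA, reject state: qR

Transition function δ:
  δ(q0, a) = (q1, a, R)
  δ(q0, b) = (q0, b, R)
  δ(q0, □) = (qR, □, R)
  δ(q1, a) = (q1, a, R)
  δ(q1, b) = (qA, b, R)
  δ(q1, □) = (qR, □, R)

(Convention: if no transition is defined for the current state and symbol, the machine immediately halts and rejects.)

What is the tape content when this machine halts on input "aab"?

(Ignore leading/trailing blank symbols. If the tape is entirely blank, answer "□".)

Execution trace:
Initial: [q0]aab
Step 1: δ(q0, a) = (q1, a, R) → a[q1]ab
Step 2: δ(q1, a) = (q1, a, R) → aa[q1]b
Step 3: δ(q1, b) = (qA, b, R) → aab[qA]□

The machine reaches the accept state qA and halts.

Final tape (ignoring leading/trailing blanks): aab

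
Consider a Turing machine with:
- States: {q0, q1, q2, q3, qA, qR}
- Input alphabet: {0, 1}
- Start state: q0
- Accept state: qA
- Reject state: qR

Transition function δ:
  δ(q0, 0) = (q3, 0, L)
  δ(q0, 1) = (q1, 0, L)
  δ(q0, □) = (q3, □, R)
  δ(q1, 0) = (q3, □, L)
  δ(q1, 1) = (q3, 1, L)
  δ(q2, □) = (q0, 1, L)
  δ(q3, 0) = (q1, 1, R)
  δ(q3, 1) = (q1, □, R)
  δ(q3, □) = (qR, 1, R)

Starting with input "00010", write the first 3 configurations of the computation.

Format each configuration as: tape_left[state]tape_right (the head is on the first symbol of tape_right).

Transitions applied:
Step 1: δ(q0, 0) = (q3, 0, L)
Step 2: δ(q3, □) = (qR, 1, R)

The first 3 configurations are:
[q0]00010 ⊢ [q3]□00010 ⊢ 1[qR]00010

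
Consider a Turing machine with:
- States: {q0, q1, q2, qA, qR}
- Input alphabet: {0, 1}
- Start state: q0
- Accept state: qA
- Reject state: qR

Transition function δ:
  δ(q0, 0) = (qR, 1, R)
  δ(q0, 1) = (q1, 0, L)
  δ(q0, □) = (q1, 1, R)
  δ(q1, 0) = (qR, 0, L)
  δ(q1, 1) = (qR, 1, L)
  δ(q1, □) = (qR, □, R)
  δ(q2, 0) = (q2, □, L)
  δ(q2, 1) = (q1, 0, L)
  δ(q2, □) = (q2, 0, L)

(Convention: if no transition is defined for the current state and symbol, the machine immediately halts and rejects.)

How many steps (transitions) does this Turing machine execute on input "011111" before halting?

Execution trace:
Initial: [q0]011111
Step 1: δ(q0, 0) = (qR, 1, R) → 1[qR]11111

The machine reaches the reject state qR and halts.

The machine executed 1 step before halting.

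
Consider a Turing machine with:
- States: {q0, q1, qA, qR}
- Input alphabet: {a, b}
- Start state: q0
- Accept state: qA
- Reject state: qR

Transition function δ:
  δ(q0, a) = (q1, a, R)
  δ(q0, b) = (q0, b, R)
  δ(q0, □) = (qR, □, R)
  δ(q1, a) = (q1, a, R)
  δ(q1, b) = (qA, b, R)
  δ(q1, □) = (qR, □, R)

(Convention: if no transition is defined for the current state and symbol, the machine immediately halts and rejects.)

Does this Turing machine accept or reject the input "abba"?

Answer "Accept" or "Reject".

Execution trace:
Initial: [q0]abba
Step 1: δ(q0, a) = (q1, a, R) → a[q1]bba
Step 2: δ(q1, b) = (qA, b, R) → ab[qA]ba

The machine reaches the accept state qA and halts.

Answer: Accept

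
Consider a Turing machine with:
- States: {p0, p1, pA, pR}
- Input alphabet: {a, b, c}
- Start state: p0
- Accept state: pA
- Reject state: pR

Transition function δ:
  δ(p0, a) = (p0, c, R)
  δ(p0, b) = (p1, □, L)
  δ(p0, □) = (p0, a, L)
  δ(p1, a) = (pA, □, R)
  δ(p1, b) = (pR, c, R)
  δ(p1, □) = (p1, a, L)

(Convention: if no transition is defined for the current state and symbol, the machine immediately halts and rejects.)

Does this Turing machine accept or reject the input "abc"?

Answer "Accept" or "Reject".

Execution trace:
Initial: [p0]abc
Step 1: δ(p0, a) = (p0, c, R) → c[p0]bc
Step 2: δ(p0, b) = (p1, □, L) → [p1]c□c

No transition is defined for δ(p1, c). By convention the machine halts and rejects.

Answer: Reject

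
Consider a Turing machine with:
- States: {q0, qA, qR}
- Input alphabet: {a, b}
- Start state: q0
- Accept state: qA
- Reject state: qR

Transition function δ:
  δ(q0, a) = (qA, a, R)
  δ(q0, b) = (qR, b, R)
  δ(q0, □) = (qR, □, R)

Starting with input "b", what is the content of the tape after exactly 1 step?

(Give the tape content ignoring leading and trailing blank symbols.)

Execution trace:
Initial: [q0]b
Step 1: δ(q0, b) = (qR, b, R) → b[qR]□

The machine reaches the reject state qR and halts.

After 1 step, the tape (ignoring leading/trailing blanks) is: b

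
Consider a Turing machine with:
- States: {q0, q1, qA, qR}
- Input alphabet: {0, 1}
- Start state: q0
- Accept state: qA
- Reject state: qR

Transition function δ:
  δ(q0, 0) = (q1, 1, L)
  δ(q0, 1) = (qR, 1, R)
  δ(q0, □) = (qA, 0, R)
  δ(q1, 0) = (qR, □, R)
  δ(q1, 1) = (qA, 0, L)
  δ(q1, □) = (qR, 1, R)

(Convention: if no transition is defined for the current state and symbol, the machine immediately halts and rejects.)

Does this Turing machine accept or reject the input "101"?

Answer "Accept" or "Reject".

Execution trace:
Initial: [q0]101
Step 1: δ(q0, 1) = (qR, 1, R) → 1[qR]01

The machine reaches the reject state qR and halts.

Answer: Reject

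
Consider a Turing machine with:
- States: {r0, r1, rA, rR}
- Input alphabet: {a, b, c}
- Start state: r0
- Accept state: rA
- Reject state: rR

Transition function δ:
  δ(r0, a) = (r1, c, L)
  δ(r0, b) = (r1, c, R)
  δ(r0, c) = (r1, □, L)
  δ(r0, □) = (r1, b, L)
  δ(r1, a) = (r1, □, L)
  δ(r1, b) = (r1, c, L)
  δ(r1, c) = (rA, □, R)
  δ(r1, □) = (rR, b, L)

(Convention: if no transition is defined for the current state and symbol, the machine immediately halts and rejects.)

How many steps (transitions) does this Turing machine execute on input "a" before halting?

Execution trace:
Initial: [r0]a
Step 1: δ(r0, a) = (r1, c, L) → [r1]□c
Step 2: δ(r1, □) = (rR, b, L) → [rR]□bc

The machine reaches the reject state rR and halts.

The machine executed 2 steps before halting.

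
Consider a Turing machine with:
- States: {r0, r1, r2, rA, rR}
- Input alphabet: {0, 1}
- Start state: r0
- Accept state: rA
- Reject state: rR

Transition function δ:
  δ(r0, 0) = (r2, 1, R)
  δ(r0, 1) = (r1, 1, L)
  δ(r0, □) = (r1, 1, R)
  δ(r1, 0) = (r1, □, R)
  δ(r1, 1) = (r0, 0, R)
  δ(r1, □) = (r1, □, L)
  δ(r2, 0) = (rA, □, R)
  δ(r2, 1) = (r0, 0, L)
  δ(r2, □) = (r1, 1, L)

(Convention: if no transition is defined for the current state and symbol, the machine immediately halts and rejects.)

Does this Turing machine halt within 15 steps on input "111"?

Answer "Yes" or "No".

Execution trace:
Initial: [r0]111
Step 1: δ(r0, 1) = (r1, 1, L) → [r1]□111
Step 2: δ(r1, □) = (r1, □, L) → [r1]□□111
Step 3: δ(r1, □) = (r1, □, L) → [r1]□□□111
Step 4: δ(r1, □) = (r1, □, L) → [r1]□□□□111
Step 5: δ(r1, □) = (r1, □, L) → [r1]□□□□□111
Step 6: δ(r1, □) = (r1, □, L) → [r1]□□□□□□111
Step 7: δ(r1, □) = (r1, □, L) → [r1]□□□□□□□111
Step 8: δ(r1, □) = (r1, □, L) → [r1]□□□□□□□□111
Step 9: δ(r1, □) = (r1, □, L) → [r1]□□□□□□□□□111
Step 10: δ(r1, □) = (r1, □, L) → [r1]□□□□□□□□□□111
Step 11: δ(r1, □) = (r1, □, L) → [r1]□□□□□□□□□□□111
Step 12: δ(r1, □) = (r1, □, L) → [r1]□□□□□□□□□□□□111
Step 13: δ(r1, □) = (r1, □, L) → [r1]□□□□□□□□□□□□□111
Step 14: δ(r1, □) = (r1, □, L) → [r1]□□□□□□□□□□□□□□111
Step 15: δ(r1, □) = (r1, □, L) → [r1]□□□□□□□□□□□□□□□111

The machine has not reached a halting state after 15 steps.
The machine did not halt within the 15-step bound.

Answer: No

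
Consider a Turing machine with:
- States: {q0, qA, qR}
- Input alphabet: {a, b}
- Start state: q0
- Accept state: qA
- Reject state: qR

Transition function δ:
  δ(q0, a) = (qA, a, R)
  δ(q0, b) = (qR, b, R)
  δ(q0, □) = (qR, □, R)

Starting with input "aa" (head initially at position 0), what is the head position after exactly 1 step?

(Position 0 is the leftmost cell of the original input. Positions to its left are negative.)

Execution trace (head position shown):
Step 0: [q0]aa  (head at position 0)
Step 1: move right → a[qA]a  (head at position 1)

After 1 step, the head is at position 1.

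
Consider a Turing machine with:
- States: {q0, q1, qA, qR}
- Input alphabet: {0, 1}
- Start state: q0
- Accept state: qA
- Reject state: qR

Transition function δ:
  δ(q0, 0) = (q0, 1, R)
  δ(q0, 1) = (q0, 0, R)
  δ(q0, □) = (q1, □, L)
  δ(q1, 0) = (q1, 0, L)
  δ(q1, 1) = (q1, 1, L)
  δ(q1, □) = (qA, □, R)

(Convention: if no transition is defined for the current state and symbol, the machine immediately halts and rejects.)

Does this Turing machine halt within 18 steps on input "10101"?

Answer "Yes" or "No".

Execution trace:
Initial: [q0]10101
Step 1: δ(q0, 1) = (q0, 0, R) → 0[q0]0101
Step 2: δ(q0, 0) = (q0, 1, R) → 01[q0]101
Step 3: δ(q0, 1) = (q0, 0, R) → 010[q0]01
Step 4: δ(q0, 0) = (q0, 1, R) → 0101[q0]1
Step 5: δ(q0, 1) = (q0, 0, R) → 01010[q0]□
Step 6: δ(q0, □) = (q1, □, L) → 0101[q1]0□
Step 7: δ(q1, 0) = (q1, 0, L) → 010[q1]10□
Step 8: δ(q1, 1) = (q1, 1, L) → 01[q1]010□
Step 9: δ(q1, 0) = (q1, 0, L) → 0[q1]1010□
Step 10: δ(q1, 1) = (q1, 1, L) → [q1]01010□
Step 11: δ(q1, 0) = (q1, 0, L) → [q1]□01010□
Step 12: δ(q1, □) = (qA, □, R) → □[qA]01010□

The machine reaches the accept state qA and halts.
The machine halted after 12 steps (within the 18-step bound).

Answer: Yes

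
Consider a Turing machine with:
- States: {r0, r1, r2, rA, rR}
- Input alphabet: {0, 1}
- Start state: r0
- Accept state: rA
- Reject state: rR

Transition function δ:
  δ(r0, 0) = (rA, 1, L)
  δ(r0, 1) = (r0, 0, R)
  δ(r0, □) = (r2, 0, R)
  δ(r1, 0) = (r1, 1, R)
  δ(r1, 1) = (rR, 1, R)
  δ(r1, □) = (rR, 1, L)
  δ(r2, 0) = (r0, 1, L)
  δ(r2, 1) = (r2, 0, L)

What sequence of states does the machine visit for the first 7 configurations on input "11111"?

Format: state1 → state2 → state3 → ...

Execution trace:
Initial: [r0]11111
Step 1: δ(r0, 1) = (r0, 0, R) → 0[r0]1111
Step 2: δ(r0, 1) = (r0, 0, R) → 00[r0]111
Step 3: δ(r0, 1) = (r0, 0, R) → 000[r0]11
Step 4: δ(r0, 1) = (r0, 0, R) → 0000[r0]1
Step 5: δ(r0, 1) = (r0, 0, R) → 00000[r0]□
Step 6: δ(r0, □) = (r2, 0, R) → 000000[r2]□

No transition is defined for δ(r2, □). By convention the machine halts and rejects.

State sequence: r0 → r0 → r0 → r0 → r0 → r0 → r2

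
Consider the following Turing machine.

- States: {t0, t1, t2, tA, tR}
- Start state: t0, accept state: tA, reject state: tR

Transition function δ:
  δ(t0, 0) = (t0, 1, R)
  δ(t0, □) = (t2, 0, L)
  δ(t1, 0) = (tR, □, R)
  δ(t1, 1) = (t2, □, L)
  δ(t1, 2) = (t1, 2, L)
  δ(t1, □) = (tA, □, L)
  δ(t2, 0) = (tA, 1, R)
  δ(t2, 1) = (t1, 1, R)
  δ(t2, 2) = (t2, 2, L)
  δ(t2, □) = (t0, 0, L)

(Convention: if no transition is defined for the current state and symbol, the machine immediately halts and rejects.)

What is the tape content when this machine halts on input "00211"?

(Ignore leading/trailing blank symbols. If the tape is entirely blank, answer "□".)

Execution trace:
Initial: [t0]00211
Step 1: δ(t0, 0) = (t0, 1, R) → 1[t0]0211
Step 2: δ(t0, 0) = (t0, 1, R) → 11[t0]211

No transition is defined for δ(t0, 2). By convention the machine halts and rejects.

Final tape (ignoring leading/trailing blanks): 11211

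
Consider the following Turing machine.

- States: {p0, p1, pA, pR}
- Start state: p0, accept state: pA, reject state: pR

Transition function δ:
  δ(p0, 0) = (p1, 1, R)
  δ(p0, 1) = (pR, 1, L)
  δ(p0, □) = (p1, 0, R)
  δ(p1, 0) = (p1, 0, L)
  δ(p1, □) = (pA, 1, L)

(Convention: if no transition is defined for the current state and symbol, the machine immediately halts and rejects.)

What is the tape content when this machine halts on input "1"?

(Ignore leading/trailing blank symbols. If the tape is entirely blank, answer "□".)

Execution trace:
Initial: [p0]1
Step 1: δ(p0, 1) = (pR, 1, L) → [pR]□1

The machine reaches the reject state pR and halts.

Final tape (ignoring leading/trailing blanks): 1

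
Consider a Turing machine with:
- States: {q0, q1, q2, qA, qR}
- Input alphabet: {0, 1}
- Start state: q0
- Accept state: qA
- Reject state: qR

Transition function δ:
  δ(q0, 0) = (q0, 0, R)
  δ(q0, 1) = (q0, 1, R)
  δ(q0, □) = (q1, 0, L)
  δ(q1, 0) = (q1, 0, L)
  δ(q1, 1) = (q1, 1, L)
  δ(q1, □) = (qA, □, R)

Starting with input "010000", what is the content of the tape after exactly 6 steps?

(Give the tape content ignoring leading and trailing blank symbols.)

Execution trace:
Initial: [q0]010000
Step 1: δ(q0, 0) = (q0, 0, R) → 0[q0]10000
Step 2: δ(q0, 1) = (q0, 1, R) → 01[q0]0000
Step 3: δ(q0, 0) = (q0, 0, R) → 010[q0]000
Step 4: δ(q0, 0) = (q0, 0, R) → 0100[q0]00
Step 5: δ(q0, 0) = (q0, 0, R) → 01000[q0]0
Step 6: δ(q0, 0) = (q0, 0, R) → 010000[q0]□

After 6 steps, the tape (ignoring leading/trailing blanks) is: 010000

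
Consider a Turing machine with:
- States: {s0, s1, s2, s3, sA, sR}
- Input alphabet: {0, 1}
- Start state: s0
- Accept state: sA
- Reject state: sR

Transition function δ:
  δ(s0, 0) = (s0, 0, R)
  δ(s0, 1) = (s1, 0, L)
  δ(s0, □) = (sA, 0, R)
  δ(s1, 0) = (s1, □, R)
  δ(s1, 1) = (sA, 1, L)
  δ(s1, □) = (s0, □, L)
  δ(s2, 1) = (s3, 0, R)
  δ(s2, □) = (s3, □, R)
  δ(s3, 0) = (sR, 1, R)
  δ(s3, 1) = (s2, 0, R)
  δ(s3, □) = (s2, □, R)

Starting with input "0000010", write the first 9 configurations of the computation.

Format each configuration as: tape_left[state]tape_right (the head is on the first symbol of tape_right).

Transitions applied:
Step 1: δ(s0, 0) = (s0, 0, R)
Step 2: δ(s0, 0) = (s0, 0, R)
Step 3: δ(s0, 0) = (s0, 0, R)
Step 4: δ(s0, 0) = (s0, 0, R)
Step 5: δ(s0, 0) = (s0, 0, R)
Step 6: δ(s0, 1) = (s1, 0, L)
Step 7: δ(s1, 0) = (s1, □, R)
Step 8: δ(s1, 0) = (s1, □, R)

The first 9 configurations are:
[s0]0000010 ⊢ 0[s0]000010 ⊢ 00[s0]00010 ⊢ 000[s0]0010 ⊢ 0000[s0]010 ⊢ 00000[s0]10 ⊢ 0000[s1]000 ⊢ 0000□[s1]00 ⊢ 0000□□[s1]0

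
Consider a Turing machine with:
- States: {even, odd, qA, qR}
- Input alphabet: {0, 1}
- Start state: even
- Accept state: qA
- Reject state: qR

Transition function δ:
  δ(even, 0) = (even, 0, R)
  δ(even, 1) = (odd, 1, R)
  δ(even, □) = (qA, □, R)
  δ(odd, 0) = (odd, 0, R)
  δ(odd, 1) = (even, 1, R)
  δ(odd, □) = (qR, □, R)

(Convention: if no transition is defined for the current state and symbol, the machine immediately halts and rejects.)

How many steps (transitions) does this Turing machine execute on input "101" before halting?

Execution trace:
Initial: [even]101
Step 1: δ(even, 1) = (odd, 1, R) → 1[odd]01
Step 2: δ(odd, 0) = (odd, 0, R) → 10[odd]1
Step 3: δ(odd, 1) = (even, 1, R) → 101[even]□
Step 4: δ(even, □) = (qA, □, R) → 101□[qA]□

The machine reaches the accept state qA and halts.

The machine executed 4 steps before halting.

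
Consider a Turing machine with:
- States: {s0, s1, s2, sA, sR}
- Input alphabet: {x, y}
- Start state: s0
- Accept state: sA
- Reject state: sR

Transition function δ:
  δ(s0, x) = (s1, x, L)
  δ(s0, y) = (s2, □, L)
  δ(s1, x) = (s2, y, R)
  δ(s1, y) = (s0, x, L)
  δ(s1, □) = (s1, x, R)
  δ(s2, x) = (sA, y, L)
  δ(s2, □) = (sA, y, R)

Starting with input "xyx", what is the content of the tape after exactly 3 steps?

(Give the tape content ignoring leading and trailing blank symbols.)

Execution trace:
Initial: [s0]xyx
Step 1: δ(s0, x) = (s1, x, L) → [s1]□xyx
Step 2: δ(s1, □) = (s1, x, R) → x[s1]xyx
Step 3: δ(s1, x) = (s2, y, R) → xy[s2]yx

No transition is defined for δ(s2, y). By convention the machine halts and rejects.

After 3 steps, the tape (ignoring leading/trailing blanks) is: xyyx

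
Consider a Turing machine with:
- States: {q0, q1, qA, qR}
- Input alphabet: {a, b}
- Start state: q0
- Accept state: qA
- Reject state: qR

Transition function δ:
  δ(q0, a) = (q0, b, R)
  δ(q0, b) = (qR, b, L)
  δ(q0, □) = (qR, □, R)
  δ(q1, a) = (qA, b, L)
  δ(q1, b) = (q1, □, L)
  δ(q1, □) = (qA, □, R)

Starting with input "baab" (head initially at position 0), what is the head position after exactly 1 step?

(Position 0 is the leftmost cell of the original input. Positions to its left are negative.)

Execution trace (head position shown):
Step 0: [q0]baab  (head at position 0)
Step 1: move left → [qR]□baab  (head at position -1)

After 1 step, the head is at position -1.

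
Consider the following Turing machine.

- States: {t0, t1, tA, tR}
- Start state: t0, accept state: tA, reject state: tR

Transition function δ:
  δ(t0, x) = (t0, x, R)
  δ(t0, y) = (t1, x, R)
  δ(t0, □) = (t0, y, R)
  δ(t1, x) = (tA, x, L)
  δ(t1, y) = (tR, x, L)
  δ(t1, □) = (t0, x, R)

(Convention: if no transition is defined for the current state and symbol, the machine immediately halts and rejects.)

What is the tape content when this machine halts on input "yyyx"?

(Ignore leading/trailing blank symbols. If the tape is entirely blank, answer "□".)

Execution trace:
Initial: [t0]yyyx
Step 1: δ(t0, y) = (t1, x, R) → x[t1]yyx
Step 2: δ(t1, y) = (tR, x, L) → [tR]xxyx

The machine reaches the reject state tR and halts.

Final tape (ignoring leading/trailing blanks): xxyx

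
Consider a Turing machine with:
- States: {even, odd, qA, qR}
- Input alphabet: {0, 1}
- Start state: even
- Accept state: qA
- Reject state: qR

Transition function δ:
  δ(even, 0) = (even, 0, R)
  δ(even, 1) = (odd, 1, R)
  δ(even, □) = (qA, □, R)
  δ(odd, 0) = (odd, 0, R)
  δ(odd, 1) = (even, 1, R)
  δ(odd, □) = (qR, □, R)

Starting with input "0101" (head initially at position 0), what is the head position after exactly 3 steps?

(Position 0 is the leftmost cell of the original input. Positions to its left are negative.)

Execution trace (head position shown):
Step 0: [even]0101  (head at position 0)
Step 1: move right → 0[even]101  (head at position 1)
Step 2: move right → 01[odd]01  (head at position 2)
Step 3: move right → 010[odd]1  (head at position 3)

After 3 steps, the head is at position 3.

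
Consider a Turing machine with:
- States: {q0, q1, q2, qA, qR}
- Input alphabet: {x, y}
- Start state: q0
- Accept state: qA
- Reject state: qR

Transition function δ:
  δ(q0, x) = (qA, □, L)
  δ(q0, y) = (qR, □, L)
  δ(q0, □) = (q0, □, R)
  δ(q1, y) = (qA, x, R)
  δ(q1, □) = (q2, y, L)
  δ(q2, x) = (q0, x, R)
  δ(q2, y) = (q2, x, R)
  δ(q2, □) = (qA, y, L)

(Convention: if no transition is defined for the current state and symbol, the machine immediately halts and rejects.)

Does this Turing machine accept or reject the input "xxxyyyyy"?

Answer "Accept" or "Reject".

Execution trace:
Initial: [q0]xxxyyyyy
Step 1: δ(q0, x) = (qA, □, L) → [qA]□□xxyyyyy

The machine reaches the accept state qA and halts.

Answer: Accept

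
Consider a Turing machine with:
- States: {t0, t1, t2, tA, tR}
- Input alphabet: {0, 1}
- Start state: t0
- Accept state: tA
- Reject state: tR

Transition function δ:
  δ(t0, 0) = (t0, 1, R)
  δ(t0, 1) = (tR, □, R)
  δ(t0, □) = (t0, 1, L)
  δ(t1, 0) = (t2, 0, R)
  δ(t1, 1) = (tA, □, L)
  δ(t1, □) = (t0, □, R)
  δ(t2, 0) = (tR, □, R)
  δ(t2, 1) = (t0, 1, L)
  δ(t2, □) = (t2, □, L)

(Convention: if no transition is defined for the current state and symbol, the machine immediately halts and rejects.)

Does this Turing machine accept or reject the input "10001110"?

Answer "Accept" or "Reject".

Execution trace:
Initial: [t0]10001110
Step 1: δ(t0, 1) = (tR, □, R) → □[tR]0001110

The machine reaches the reject state tR and halts.

Answer: Reject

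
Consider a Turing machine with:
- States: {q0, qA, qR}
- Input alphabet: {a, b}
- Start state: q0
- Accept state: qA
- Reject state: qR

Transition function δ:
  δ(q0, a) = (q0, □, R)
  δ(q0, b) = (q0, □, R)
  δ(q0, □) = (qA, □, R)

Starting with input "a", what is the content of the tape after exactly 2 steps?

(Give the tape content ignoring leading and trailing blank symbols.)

Execution trace:
Initial: [q0]a
Step 1: δ(q0, a) = (q0, □, R) → □[q0]□
Step 2: δ(q0, □) = (qA, □, R) → □□[qA]□

The machine reaches the accept state qA and halts.

After 2 steps, the tape (ignoring leading/trailing blanks) is: □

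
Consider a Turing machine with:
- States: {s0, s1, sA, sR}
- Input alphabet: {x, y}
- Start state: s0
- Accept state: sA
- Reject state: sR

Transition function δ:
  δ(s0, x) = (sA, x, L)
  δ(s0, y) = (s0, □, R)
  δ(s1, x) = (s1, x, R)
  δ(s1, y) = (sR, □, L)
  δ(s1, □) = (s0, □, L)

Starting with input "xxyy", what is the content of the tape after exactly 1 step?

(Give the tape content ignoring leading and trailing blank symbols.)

Execution trace:
Initial: [s0]xxyy
Step 1: δ(s0, x) = (sA, x, L) → [sA]□xxyy

The machine reaches the accept state sA and halts.

After 1 step, the tape (ignoring leading/trailing blanks) is: xxyy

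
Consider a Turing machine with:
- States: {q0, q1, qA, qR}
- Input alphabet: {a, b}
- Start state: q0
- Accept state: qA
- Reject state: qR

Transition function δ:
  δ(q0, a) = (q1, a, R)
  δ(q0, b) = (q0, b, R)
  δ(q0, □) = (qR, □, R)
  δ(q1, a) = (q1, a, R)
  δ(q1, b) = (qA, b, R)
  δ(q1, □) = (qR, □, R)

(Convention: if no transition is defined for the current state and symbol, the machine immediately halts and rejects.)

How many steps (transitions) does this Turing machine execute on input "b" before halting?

Execution trace:
Initial: [q0]b
Step 1: δ(q0, b) = (q0, b, R) → b[q0]□
Step 2: δ(q0, □) = (qR, □, R) → b□[qR]□

The machine reaches the reject state qR and halts.

The machine executed 2 steps before halting.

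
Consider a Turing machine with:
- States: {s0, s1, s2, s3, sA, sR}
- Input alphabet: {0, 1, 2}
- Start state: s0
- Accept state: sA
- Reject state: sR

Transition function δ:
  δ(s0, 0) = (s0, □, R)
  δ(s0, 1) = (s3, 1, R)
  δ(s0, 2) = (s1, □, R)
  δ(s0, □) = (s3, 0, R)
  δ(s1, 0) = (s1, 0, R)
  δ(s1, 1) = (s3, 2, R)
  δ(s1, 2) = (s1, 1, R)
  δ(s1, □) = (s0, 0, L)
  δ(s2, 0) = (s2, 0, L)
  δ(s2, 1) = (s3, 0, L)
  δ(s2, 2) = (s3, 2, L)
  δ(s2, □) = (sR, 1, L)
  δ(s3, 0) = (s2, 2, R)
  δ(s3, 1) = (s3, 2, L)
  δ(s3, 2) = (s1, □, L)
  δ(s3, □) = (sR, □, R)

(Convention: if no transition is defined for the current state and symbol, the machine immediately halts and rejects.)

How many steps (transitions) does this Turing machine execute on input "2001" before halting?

Execution trace:
Initial: [s0]2001
Step 1: δ(s0, 2) = (s1, □, R) → □[s1]001
Step 2: δ(s1, 0) = (s1, 0, R) → □0[s1]01
Step 3: δ(s1, 0) = (s1, 0, R) → □00[s1]1
Step 4: δ(s1, 1) = (s3, 2, R) → □002[s3]□
Step 5: δ(s3, □) = (sR, □, R) → □002□[sR]□

The machine reaches the reject state sR and halts.

The machine executed 5 steps before halting.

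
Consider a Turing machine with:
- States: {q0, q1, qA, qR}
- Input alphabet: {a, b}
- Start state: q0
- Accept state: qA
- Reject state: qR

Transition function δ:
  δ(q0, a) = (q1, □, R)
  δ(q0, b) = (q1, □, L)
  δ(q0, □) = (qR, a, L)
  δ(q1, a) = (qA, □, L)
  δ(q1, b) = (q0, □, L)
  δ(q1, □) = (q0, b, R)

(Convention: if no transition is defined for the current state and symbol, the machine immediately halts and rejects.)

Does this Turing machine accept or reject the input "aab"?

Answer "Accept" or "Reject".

Execution trace:
Initial: [q0]aab
Step 1: δ(q0, a) = (q1, □, R) → □[q1]ab
Step 2: δ(q1, a) = (qA, □, L) → [qA]□□b

The machine reaches the accept state qA and halts.

Answer: Accept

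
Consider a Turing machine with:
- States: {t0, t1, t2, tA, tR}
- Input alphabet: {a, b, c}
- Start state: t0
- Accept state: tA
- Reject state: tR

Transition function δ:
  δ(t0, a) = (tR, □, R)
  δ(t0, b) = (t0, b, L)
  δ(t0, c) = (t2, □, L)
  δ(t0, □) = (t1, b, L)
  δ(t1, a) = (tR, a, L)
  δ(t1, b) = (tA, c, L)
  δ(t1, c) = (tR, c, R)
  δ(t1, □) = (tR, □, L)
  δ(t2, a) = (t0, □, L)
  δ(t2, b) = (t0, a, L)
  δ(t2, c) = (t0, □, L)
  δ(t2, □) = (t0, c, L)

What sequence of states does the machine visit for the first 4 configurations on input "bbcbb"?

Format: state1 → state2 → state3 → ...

Execution trace:
Initial: [t0]bbcbb
Step 1: δ(t0, b) = (t0, b, L) → [t0]□bbcbb
Step 2: δ(t0, □) = (t1, b, L) → [t1]□bbbcbb
Step 3: δ(t1, □) = (tR, □, L) → [tR]□□bbbcbb

The machine reaches the reject state tR and halts.

State sequence: t0 → t0 → t1 → tR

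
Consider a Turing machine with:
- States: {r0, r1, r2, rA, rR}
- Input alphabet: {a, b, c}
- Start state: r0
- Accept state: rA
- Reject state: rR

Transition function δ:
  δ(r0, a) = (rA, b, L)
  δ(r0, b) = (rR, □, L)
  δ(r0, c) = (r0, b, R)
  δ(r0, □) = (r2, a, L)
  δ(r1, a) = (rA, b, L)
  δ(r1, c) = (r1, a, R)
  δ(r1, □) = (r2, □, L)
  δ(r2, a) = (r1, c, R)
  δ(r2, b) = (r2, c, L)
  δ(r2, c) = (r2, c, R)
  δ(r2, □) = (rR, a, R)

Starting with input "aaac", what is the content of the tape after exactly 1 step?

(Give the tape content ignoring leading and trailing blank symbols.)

Execution trace:
Initial: [r0]aaac
Step 1: δ(r0, a) = (rA, b, L) → [rA]□baac

The machine reaches the accept state rA and halts.

After 1 step, the tape (ignoring leading/trailing blanks) is: baac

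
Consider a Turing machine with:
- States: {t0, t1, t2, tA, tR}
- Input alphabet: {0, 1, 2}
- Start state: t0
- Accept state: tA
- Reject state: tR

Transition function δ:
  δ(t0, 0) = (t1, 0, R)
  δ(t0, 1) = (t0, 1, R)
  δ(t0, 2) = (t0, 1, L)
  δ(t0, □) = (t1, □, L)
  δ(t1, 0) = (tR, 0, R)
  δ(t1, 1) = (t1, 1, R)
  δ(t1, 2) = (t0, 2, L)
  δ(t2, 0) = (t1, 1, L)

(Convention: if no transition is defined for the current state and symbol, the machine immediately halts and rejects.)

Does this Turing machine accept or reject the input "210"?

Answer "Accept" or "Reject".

Execution trace:
Initial: [t0]210
Step 1: δ(t0, 2) = (t0, 1, L) → [t0]□110
Step 2: δ(t0, □) = (t1, □, L) → [t1]□□110

No transition is defined for δ(t1, □). By convention the machine halts and rejects.

Answer: Reject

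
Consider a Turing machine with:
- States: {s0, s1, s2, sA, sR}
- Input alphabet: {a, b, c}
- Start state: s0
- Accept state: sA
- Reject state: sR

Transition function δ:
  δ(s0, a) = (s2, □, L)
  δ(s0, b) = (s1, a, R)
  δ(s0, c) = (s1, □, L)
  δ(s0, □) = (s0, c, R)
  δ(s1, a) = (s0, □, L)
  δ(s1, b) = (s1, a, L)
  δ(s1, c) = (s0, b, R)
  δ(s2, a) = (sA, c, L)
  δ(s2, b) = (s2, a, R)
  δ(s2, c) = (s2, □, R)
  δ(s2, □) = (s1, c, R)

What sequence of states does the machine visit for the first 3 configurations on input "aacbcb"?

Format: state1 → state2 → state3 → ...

Execution trace:
Initial: [s0]aacbcb
Step 1: δ(s0, a) = (s2, □, L) → [s2]□□acbcb
Step 2: δ(s2, □) = (s1, c, R) → c[s1]□acbcb

No transition is defined for δ(s1, □). By convention the machine halts and rejects.

State sequence: s0 → s2 → s1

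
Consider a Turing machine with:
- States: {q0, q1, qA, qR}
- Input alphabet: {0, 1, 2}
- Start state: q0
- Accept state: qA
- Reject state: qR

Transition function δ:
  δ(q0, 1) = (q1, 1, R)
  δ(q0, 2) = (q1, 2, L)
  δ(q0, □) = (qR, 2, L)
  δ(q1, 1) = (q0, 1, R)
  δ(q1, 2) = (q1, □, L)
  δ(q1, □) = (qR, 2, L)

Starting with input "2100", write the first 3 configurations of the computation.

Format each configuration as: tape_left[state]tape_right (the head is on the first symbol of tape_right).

Transitions applied:
Step 1: δ(q0, 2) = (q1, 2, L)
Step 2: δ(q1, □) = (qR, 2, L)

The first 3 configurations are:
[q0]2100 ⊢ [q1]□2100 ⊢ [qR]□22100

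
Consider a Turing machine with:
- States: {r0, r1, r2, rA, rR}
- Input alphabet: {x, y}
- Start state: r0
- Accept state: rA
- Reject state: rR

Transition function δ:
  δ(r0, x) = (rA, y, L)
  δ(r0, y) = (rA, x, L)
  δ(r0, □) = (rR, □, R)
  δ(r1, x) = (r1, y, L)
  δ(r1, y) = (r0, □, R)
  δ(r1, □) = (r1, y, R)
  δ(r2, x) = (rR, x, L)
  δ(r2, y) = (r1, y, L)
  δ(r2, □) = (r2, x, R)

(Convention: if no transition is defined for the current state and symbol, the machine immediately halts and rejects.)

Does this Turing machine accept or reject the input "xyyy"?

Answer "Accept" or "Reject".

Execution trace:
Initial: [r0]xyyy
Step 1: δ(r0, x) = (rA, y, L) → [rA]□yyyy

The machine reaches the accept state rA and halts.

Answer: Accept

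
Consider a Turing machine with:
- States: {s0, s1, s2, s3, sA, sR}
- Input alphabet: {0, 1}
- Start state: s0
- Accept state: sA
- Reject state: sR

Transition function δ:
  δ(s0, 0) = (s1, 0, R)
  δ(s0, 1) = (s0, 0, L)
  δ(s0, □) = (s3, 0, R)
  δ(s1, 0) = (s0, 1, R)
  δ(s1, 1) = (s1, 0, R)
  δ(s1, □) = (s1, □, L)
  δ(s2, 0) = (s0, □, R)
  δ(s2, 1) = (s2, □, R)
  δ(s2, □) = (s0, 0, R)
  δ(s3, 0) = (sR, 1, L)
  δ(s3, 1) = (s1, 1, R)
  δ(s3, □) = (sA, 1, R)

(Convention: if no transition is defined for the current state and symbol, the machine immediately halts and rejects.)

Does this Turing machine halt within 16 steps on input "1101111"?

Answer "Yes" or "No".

Execution trace:
Initial: [s0]1101111
Step 1: δ(s0, 1) = (s0, 0, L) → [s0]□0101111
Step 2: δ(s0, □) = (s3, 0, R) → 0[s3]0101111
Step 3: δ(s3, 0) = (sR, 1, L) → [sR]01101111

The machine reaches the reject state sR and halts.
The machine halted after 3 steps (within the 16-step bound).

Answer: Yes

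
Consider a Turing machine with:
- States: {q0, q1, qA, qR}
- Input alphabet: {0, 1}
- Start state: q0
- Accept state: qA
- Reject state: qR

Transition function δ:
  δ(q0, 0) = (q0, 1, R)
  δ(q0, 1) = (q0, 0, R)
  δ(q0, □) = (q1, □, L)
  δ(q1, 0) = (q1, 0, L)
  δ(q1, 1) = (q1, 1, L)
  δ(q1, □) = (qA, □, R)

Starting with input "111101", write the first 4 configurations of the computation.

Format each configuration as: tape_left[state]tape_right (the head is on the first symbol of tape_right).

Transitions applied:
Step 1: δ(q0, 1) = (q0, 0, R)
Step 2: δ(q0, 1) = (q0, 0, R)
Step 3: δ(q0, 1) = (q0, 0, R)

The first 4 configurations are:
[q0]111101 ⊢ 0[q0]11101 ⊢ 00[q0]1101 ⊢ 000[q0]101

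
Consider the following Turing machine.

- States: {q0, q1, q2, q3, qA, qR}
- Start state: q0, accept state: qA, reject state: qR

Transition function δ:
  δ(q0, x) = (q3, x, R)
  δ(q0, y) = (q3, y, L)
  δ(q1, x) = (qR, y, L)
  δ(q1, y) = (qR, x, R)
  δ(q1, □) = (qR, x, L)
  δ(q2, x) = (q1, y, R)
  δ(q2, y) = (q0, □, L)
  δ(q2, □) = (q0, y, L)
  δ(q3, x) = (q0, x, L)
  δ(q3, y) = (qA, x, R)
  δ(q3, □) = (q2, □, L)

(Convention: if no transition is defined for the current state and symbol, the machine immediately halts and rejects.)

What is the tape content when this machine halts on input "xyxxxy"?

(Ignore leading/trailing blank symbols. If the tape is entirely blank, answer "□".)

Execution trace:
Initial: [q0]xyxxxy
Step 1: δ(q0, x) = (q3, x, R) → x[q3]yxxxy
Step 2: δ(q3, y) = (qA, x, R) → xx[qA]xxxy

The machine reaches the accept state qA and halts.

Final tape (ignoring leading/trailing blanks): xxxxxy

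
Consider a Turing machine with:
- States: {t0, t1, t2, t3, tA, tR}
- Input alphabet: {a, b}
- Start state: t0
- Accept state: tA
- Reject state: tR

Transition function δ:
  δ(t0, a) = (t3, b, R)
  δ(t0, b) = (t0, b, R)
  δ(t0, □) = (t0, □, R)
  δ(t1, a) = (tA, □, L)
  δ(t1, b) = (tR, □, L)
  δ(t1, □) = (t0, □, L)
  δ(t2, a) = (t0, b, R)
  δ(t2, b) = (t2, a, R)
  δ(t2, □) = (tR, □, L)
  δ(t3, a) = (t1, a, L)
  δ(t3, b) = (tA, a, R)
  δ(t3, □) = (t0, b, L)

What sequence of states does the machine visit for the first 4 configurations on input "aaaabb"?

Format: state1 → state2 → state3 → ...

Execution trace:
Initial: [t0]aaaabb
Step 1: δ(t0, a) = (t3, b, R) → b[t3]aaabb
Step 2: δ(t3, a) = (t1, a, L) → [t1]baaabb
Step 3: δ(t1, b) = (tR, □, L) → [tR]□□aaabb

The machine reaches the reject state tR and halts.

State sequence: t0 → t3 → t1 → tR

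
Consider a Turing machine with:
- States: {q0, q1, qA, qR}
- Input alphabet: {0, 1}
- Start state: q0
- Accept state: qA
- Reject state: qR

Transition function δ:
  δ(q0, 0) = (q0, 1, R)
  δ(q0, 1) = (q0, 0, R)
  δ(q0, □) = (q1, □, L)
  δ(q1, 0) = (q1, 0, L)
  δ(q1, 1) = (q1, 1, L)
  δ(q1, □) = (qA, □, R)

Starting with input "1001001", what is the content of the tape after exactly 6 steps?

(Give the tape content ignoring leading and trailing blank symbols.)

Execution trace:
Initial: [q0]1001001
Step 1: δ(q0, 1) = (q0, 0, R) → 0[q0]001001
Step 2: δ(q0, 0) = (q0, 1, R) → 01[q0]01001
Step 3: δ(q0, 0) = (q0, 1, R) → 011[q0]1001
Step 4: δ(q0, 1) = (q0, 0, R) → 0110[q0]001
Step 5: δ(q0, 0) = (q0, 1, R) → 01101[q0]01
Step 6: δ(q0, 0) = (q0, 1, R) → 011011[q0]1

After 6 steps, the tape (ignoring leading/trailing blanks) is: 0110111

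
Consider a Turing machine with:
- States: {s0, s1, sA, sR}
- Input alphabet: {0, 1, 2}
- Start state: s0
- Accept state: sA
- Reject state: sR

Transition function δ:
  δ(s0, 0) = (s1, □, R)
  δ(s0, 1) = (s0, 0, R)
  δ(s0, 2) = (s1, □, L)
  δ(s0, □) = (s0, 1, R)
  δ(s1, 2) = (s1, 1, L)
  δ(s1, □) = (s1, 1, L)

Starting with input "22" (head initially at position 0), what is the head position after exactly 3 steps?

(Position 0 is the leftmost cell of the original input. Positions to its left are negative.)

Execution trace (head position shown):
Step 0: [s0]22  (head at position 0)
Step 1: move left → [s1]□□2  (head at position -1)
Step 2: move left → [s1]□1□2  (head at position -2)
Step 3: move left → [s1]□11□2  (head at position -3)

After 3 steps, the head is at position -3.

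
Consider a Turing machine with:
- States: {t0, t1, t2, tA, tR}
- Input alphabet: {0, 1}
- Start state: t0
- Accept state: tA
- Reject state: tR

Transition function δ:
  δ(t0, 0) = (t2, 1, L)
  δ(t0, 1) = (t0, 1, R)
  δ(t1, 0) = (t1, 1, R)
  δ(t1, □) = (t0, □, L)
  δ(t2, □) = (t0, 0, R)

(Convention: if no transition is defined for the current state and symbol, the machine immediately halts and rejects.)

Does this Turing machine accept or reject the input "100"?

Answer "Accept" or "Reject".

Execution trace:
Initial: [t0]100
Step 1: δ(t0, 1) = (t0, 1, R) → 1[t0]00
Step 2: δ(t0, 0) = (t2, 1, L) → [t2]110

No transition is defined for δ(t2, 1). By convention the machine halts and rejects.

Answer: Reject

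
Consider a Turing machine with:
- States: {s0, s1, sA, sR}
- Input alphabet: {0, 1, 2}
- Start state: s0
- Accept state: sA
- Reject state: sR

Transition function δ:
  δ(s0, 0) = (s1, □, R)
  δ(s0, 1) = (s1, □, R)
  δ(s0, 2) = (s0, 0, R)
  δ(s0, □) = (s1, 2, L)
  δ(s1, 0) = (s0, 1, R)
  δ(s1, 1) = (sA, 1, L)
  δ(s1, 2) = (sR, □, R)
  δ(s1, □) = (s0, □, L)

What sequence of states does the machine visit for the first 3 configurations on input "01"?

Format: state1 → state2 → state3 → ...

Execution trace:
Initial: [s0]01
Step 1: δ(s0, 0) = (s1, □, R) → □[s1]1
Step 2: δ(s1, 1) = (sA, 1, L) → [sA]□1

The machine reaches the accept state sA and halts.

State sequence: s0 → s1 → sA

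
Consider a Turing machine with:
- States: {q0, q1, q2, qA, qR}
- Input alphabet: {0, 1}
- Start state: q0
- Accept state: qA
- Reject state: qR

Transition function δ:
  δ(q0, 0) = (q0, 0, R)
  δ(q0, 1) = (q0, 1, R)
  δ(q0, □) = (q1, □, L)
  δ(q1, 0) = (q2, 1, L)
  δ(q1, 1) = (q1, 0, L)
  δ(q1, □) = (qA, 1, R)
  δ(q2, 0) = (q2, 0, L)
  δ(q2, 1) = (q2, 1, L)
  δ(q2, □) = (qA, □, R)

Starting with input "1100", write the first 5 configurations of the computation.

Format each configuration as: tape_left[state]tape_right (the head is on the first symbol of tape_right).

Transitions applied:
Step 1: δ(q0, 1) = (q0, 1, R)
Step 2: δ(q0, 1) = (q0, 1, R)
Step 3: δ(q0, 0) = (q0, 0, R)
Step 4: δ(q0, 0) = (q0, 0, R)

The first 5 configurations are:
[q0]1100 ⊢ 1[q0]100 ⊢ 11[q0]00 ⊢ 110[q0]0 ⊢ 1100[q0]□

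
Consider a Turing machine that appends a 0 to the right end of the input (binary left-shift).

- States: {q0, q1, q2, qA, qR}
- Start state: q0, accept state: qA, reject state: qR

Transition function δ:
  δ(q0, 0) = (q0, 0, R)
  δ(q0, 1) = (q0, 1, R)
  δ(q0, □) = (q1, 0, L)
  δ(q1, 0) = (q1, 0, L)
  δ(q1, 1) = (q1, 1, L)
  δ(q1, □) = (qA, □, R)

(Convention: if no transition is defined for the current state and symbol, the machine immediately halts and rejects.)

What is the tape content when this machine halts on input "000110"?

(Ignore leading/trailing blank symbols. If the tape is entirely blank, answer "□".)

Execution trace:
Initial: [q0]000110
Step 1: δ(q0, 0) = (q0, 0, R) → 0[q0]00110
Step 2: δ(q0, 0) = (q0, 0, R) → 00[q0]0110
Step 3: δ(q0, 0) = (q0, 0, R) → 000[q0]110
Step 4: δ(q0, 1) = (q0, 1, R) → 0001[q0]10
Step 5: δ(q0, 1) = (q0, 1, R) → 00011[q0]0
Step 6: δ(q0, 0) = (q0, 0, R) → 000110[q0]□
Step 7: δ(q0, □) = (q1, 0, L) → 00011[q1]00
Step 8: δ(q1, 0) = (q1, 0, L) → 0001[q1]100
Step 9: δ(q1, 1) = (q1, 1, L) → 000[q1]1100
Step 10: δ(q1, 1) = (q1, 1, L) → 00[q1]01100
Step 11: δ(q1, 0) = (q1, 0, L) → 0[q1]001100
Step 12: δ(q1, 0) = (q1, 0, L) → [q1]0001100
Step 13: δ(q1, 0) = (q1, 0, L) → [q1]□0001100
Step 14: δ(q1, □) = (qA, □, R) → □[qA]0001100

The machine reaches the accept state qA and halts.

Final tape (ignoring leading/trailing blanks): 0001100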